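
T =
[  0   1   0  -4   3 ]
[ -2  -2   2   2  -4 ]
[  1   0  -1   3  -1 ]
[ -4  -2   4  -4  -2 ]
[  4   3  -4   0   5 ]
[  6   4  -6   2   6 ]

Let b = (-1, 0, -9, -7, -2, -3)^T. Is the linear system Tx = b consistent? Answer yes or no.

no

Row reduce the augmented matrix [T | b].
Swap R1 ↔ R2
R3 ← R3 + (1/2)·R1: [0, -1, 0, 4, -3, -9]
R4 ← R4 − (2)·R1: [0, 2, 0, -8, 6, -7]
R5 ← R5 + (2)·R1: [0, -1, 0, 4, -3, -2]
R6 ← R6 + (3)·R1: [0, -2, 0, 8, -6, -3]
R3 ← R3 + R2: [0, 0, 0, 0, 0, -10]
R4 ← R4 − (2)·R2: [0, 0, 0, 0, 0, -5]
R5 ← R5 + R2: [0, 0, 0, 0, 0, -3]
R6 ← R6 + (2)·R2: [0, 0, 0, 0, 0, -5]
R4 ← R4 − (1/2)·R3: [0, 0, 0, 0, 0, 0]
R5 ← R5 − (3/10)·R3: [0, 0, 0, 0, 0, 0]
R6 ← R6 − (1/2)·R3: [0, 0, 0, 0, 0, 0]
The echelon form has 3 nonzero rows; the last pivot sits in the augmented column, so rank(T) = 2 but rank([T|b]) = 3.
Since the ranks differ, the system is inconsistent.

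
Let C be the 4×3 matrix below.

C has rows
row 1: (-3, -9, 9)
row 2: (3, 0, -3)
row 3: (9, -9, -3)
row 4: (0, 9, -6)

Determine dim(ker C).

1

Row reduce to echelon form.
R2 ← R2 + R1: [0, -9, 6]
R3 ← R3 + (3)·R1: [0, -36, 24]
R3 ← R3 − (4)·R2: [0, 0, 0]
R4 ← R4 + R2: [0, 0, 0]
2 nonzero rows, so rank(C) = 2.
C has 3 columns; by rank–nullity, nullity = 3 − 2 = 1.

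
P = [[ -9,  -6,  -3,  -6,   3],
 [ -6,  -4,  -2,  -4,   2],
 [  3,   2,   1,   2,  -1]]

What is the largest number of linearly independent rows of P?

1

Row reduce to echelon form.
R2 ← R2 − (2/3)·R1: [0, 0, 0, 0, 0]
R3 ← R3 + (1/3)·R1: [0, 0, 0, 0, 0]
Echelon form has 1 nonzero row, so rank(P) = 1.
The rank gives the maximum number of linearly independent rows: 1.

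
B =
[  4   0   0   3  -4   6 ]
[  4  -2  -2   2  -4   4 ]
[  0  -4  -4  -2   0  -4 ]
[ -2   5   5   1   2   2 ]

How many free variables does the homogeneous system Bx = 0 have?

Row reduce to echelon form.
R2 ← R2 − R1: [0, -2, -2, -1, 0, -2]
R4 ← R4 + (1/2)·R1: [0, 5, 5, 5/2, 0, 5]
R3 ← R3 − (2)·R2: [0, 0, 0, 0, 0, 0]
R4 ← R4 + (5/2)·R2: [0, 0, 0, 0, 0, 0]
2 nonzero rows, so rank(B) = 2.
B has 6 columns; by rank–nullity, nullity = 6 − 2 = 4.

4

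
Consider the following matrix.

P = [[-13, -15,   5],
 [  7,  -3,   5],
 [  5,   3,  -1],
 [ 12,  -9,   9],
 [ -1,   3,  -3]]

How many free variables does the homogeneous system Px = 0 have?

0

Row reduce to echelon form.
R2 ← R2 + (7/13)·R1: [0, -144/13, 100/13]
R3 ← R3 + (5/13)·R1: [0, -36/13, 12/13]
R4 ← R4 + (12/13)·R1: [0, -297/13, 177/13]
R5 ← R5 − (1/13)·R1: [0, 54/13, -44/13]
R3 ← R3 − (1/4)·R2: [0, 0, -1]
R4 ← R4 − (33/16)·R2: [0, 0, -9/4]
R5 ← R5 + (3/8)·R2: [0, 0, -1/2]
R4 ← R4 − (9/4)·R3: [0, 0, 0]
R5 ← R5 − (1/2)·R3: [0, 0, 0]
3 nonzero rows, so rank(P) = 3.
P has 3 columns; by rank–nullity, nullity = 3 − 3 = 0.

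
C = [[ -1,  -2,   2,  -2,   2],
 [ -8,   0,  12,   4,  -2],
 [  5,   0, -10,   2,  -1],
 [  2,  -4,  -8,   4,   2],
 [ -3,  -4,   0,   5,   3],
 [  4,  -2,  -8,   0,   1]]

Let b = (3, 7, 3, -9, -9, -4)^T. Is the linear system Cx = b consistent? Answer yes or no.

no

Row reduce the augmented matrix [C | b].
R2 ← R2 − (8)·R1: [0, 16, -4, 20, -18, -17]
R3 ← R3 + (5)·R1: [0, -10, 0, -8, 9, 18]
R4 ← R4 + (2)·R1: [0, -8, -4, 0, 6, -3]
R5 ← R5 − (3)·R1: [0, 2, -6, 11, -3, -18]
R6 ← R6 + (4)·R1: [0, -10, 0, -8, 9, 8]
R3 ← R3 + (5/8)·R2: [0, 0, -5/2, 9/2, -9/4, 59/8]
R4 ← R4 + (1/2)·R2: [0, 0, -6, 10, -3, -23/2]
R5 ← R5 − (1/8)·R2: [0, 0, -11/2, 17/2, -3/4, -127/8]
R6 ← R6 + (5/8)·R2: [0, 0, -5/2, 9/2, -9/4, -21/8]
R4 ← R4 − (12/5)·R3: [0, 0, 0, -4/5, 12/5, -146/5]
R5 ← R5 − (11/5)·R3: [0, 0, 0, -7/5, 21/5, -321/10]
R6 ← R6 − R3: [0, 0, 0, 0, 0, -10]
R5 ← R5 − (7/4)·R4: [0, 0, 0, 0, 0, 19]
R6 ← R6 + (10/19)·R5: [0, 0, 0, 0, 0, 0]
The echelon form has 5 nonzero rows; the last pivot sits in the augmented column, so rank(C) = 4 but rank([C|b]) = 5.
Since the ranks differ, the system is inconsistent.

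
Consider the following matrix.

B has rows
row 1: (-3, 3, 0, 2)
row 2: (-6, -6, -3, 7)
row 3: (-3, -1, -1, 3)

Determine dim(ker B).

Row reduce to echelon form.
R2 ← R2 − (2)·R1: [0, -12, -3, 3]
R3 ← R3 − R1: [0, -4, -1, 1]
R3 ← R3 − (1/3)·R2: [0, 0, 0, 0]
2 nonzero rows, so rank(B) = 2.
B has 4 columns; by rank–nullity, nullity = 4 − 2 = 2.

2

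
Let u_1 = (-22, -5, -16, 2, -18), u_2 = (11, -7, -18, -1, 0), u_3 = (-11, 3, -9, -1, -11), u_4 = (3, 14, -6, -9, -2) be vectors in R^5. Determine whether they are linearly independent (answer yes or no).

yes

Form the matrix with these vectors as rows and row reduce.
R2 ← R2 + (1/2)·R1: [0, -19/2, -26, 0, -9]
R3 ← R3 − (1/2)·R1: [0, 11/2, -1, -2, -2]
R4 ← R4 + (3/22)·R1: [0, 293/22, -90/11, -96/11, -49/11]
R3 ← R3 + (11/19)·R2: [0, 0, -305/19, -2, -137/19]
R4 ← R4 + (293/209)·R2: [0, 0, -848/19, -96/11, -3568/209]
R4 ← R4 − (848/305)·R3: [0, 0, 0, -10624/3355, 9984/3355]
4 nonzero rows, so the 4 vectors span a space of dimension 4.
Since 4 = 4, the vectors are linearly independent.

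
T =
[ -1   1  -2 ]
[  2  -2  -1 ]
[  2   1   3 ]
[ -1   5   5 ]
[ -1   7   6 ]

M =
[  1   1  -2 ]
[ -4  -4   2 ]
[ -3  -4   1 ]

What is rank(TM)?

3

First compute TM:
[[  1,   3,   2],
 [ 13,  14,  -9],
 [-11, -14,   1],
 [-36, -41,  17],
 [-47, -53,  22]]
Now row reduce the product.
R2 ← R2 − (13)·R1: [0, -25, -35]
R3 ← R3 + (11)·R1: [0, 19, 23]
R4 ← R4 + (36)·R1: [0, 67, 89]
R5 ← R5 + (47)·R1: [0, 88, 116]
R3 ← R3 + (19/25)·R2: [0, 0, -18/5]
R4 ← R4 + (67/25)·R2: [0, 0, -24/5]
R5 ← R5 + (88/25)·R2: [0, 0, -36/5]
R4 ← R4 − (4/3)·R3: [0, 0, 0]
R5 ← R5 − (2)·R3: [0, 0, 0]
3 nonzero rows, so rank(TM) = 3.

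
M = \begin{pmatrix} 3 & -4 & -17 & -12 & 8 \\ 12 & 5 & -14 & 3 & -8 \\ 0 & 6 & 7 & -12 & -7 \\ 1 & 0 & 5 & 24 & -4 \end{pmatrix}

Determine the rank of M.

4

Row reduce to echelon form.
R2 ← R2 − (4)·R1: [0, 21, 54, 51, -40]
R4 ← R4 − (1/3)·R1: [0, 4/3, 32/3, 28, -20/3]
R3 ← R3 − (2/7)·R2: [0, 0, -59/7, -186/7, 31/7]
R4 ← R4 − (4/63)·R2: [0, 0, 152/21, 520/21, -260/63]
R4 ← R4 + (152/177)·R3: [0, 0, 0, 344/177, -172/531]
Echelon form has 4 nonzero rows, so rank(M) = 4.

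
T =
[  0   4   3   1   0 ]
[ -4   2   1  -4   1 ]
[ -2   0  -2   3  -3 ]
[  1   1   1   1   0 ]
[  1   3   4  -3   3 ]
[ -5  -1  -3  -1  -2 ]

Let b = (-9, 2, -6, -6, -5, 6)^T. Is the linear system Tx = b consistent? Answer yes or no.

Row reduce the augmented matrix [T | b].
Swap R1 ↔ R2
R3 ← R3 − (1/2)·R1: [0, -1, -5/2, 5, -7/2, -7]
R4 ← R4 + (1/4)·R1: [0, 3/2, 5/4, 0, 1/4, -11/2]
R5 ← R5 + (1/4)·R1: [0, 7/2, 17/4, -4, 13/4, -9/2]
R6 ← R6 − (5/4)·R1: [0, -7/2, -17/4, 4, -13/4, 7/2]
R3 ← R3 + (1/4)·R2: [0, 0, -7/4, 21/4, -7/2, -37/4]
R4 ← R4 − (3/8)·R2: [0, 0, 1/8, -3/8, 1/4, -17/8]
R5 ← R5 − (7/8)·R2: [0, 0, 13/8, -39/8, 13/4, 27/8]
R6 ← R6 + (7/8)·R2: [0, 0, -13/8, 39/8, -13/4, -35/8]
R4 ← R4 + (1/14)·R3: [0, 0, 0, 0, 0, -39/14]
R5 ← R5 + (13/14)·R3: [0, 0, 0, 0, 0, -73/14]
R6 ← R6 − (13/14)·R3: [0, 0, 0, 0, 0, 59/14]
R5 ← R5 − (73/39)·R4: [0, 0, 0, 0, 0, 0]
R6 ← R6 + (59/39)·R4: [0, 0, 0, 0, 0, 0]
The echelon form has 4 nonzero rows; the last pivot sits in the augmented column, so rank(T) = 3 but rank([T|b]) = 4.
Since the ranks differ, the system is inconsistent.

no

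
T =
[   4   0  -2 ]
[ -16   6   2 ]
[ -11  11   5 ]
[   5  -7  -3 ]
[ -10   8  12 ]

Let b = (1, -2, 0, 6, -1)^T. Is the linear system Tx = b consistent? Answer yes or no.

Row reduce the augmented matrix [T | b].
R2 ← R2 + (4)·R1: [0, 6, -6, 2]
R3 ← R3 + (11/4)·R1: [0, 11, -1/2, 11/4]
R4 ← R4 − (5/4)·R1: [0, -7, -1/2, 19/4]
R5 ← R5 + (5/2)·R1: [0, 8, 7, 3/2]
R3 ← R3 − (11/6)·R2: [0, 0, 21/2, -11/12]
R4 ← R4 + (7/6)·R2: [0, 0, -15/2, 85/12]
R5 ← R5 − (4/3)·R2: [0, 0, 15, -7/6]
R4 ← R4 + (5/7)·R3: [0, 0, 0, 45/7]
R5 ← R5 − (10/7)·R3: [0, 0, 0, 1/7]
R5 ← R5 − (1/45)·R4: [0, 0, 0, 0]
The echelon form has 4 nonzero rows; the last pivot sits in the augmented column, so rank(T) = 3 but rank([T|b]) = 4.
Since the ranks differ, the system is inconsistent.

no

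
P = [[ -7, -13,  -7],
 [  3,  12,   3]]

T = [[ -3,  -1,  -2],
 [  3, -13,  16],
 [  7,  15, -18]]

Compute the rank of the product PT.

2

First compute PT:
[[-67,  71, -68],
 [ 48, -114, 132]]
Now row reduce the product.
R2 ← R2 + (48/67)·R1: [0, -4230/67, 5580/67]
2 nonzero rows, so rank(PT) = 2.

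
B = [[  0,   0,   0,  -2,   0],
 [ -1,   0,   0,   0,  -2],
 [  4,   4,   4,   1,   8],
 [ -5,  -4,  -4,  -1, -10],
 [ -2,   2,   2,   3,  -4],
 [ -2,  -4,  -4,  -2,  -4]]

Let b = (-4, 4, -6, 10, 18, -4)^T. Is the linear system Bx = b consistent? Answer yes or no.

yes

Row reduce the augmented matrix [B | b].
Swap R1 ↔ R2
R3 ← R3 + (4)·R1: [0, 4, 4, 1, 0, 10]
R4 ← R4 − (5)·R1: [0, -4, -4, -1, 0, -10]
R5 ← R5 − (2)·R1: [0, 2, 2, 3, 0, 10]
R6 ← R6 − (2)·R1: [0, -4, -4, -2, 0, -12]
Swap R2 ↔ R3
R4 ← R4 + R2: [0, 0, 0, 0, 0, 0]
R5 ← R5 − (1/2)·R2: [0, 0, 0, 5/2, 0, 5]
R6 ← R6 + R2: [0, 0, 0, -1, 0, -2]
R5 ← R5 + (5/4)·R3: [0, 0, 0, 0, 0, 0]
R6 ← R6 − (1/2)·R3: [0, 0, 0, 0, 0, 0]
The echelon form has 3 nonzero rows, and every pivot lies in the first 5 columns, so rank(B) = rank([B|b]) = 3.
The system is consistent.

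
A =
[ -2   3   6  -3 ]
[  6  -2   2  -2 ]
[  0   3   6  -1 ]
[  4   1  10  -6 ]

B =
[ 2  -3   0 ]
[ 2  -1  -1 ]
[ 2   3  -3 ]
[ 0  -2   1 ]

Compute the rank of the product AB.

First compute AB:
[[ 14,  27, -24],
 [ 12,  -6,  -6],
 [ 18,  17, -22],
 [ 30,  29, -37]]
Now row reduce the product.
R2 ← R2 − (6/7)·R1: [0, -204/7, 102/7]
R3 ← R3 − (9/7)·R1: [0, -124/7, 62/7]
R4 ← R4 − (15/7)·R1: [0, -202/7, 101/7]
R3 ← R3 − (31/51)·R2: [0, 0, 0]
R4 ← R4 − (101/102)·R2: [0, 0, 0]
2 nonzero rows, so rank(AB) = 2.

2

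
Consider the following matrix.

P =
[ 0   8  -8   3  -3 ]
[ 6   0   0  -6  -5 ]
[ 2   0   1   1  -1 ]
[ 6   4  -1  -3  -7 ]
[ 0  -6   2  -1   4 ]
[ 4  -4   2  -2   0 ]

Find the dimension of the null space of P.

1

Row reduce to echelon form.
Swap R1 ↔ R2
R3 ← R3 − (1/3)·R1: [0, 0, 1, 3, 2/3]
R4 ← R4 − R1: [0, 4, -1, 3, -2]
R6 ← R6 − (2/3)·R1: [0, -4, 2, 2, 10/3]
R4 ← R4 − (1/2)·R2: [0, 0, 3, 3/2, -1/2]
R5 ← R5 + (3/4)·R2: [0, 0, -4, 5/4, 7/4]
R6 ← R6 + (1/2)·R2: [0, 0, -2, 7/2, 11/6]
R4 ← R4 − (3)·R3: [0, 0, 0, -15/2, -5/2]
R5 ← R5 + (4)·R3: [0, 0, 0, 53/4, 53/12]
R6 ← R6 + (2)·R3: [0, 0, 0, 19/2, 19/6]
R5 ← R5 + (53/30)·R4: [0, 0, 0, 0, 0]
R6 ← R6 + (19/15)·R4: [0, 0, 0, 0, 0]
4 nonzero rows, so rank(P) = 4.
P has 5 columns; by rank–nullity, nullity = 5 − 4 = 1.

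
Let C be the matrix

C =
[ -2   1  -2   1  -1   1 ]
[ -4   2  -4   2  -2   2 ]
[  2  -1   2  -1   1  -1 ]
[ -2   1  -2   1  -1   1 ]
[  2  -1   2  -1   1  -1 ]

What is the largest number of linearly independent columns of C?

1

Row reduce to echelon form.
R2 ← R2 − (2)·R1: [0, 0, 0, 0, 0, 0]
R3 ← R3 + R1: [0, 0, 0, 0, 0, 0]
R4 ← R4 − R1: [0, 0, 0, 0, 0, 0]
R5 ← R5 + R1: [0, 0, 0, 0, 0, 0]
Echelon form has 1 nonzero row, so rank(C) = 1.
The rank gives the maximum number of linearly independent columns: 1.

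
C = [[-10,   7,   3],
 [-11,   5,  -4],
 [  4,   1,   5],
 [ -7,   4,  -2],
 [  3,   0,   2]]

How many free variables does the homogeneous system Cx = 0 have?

Row reduce to echelon form.
R2 ← R2 − (11/10)·R1: [0, -27/10, -73/10]
R3 ← R3 + (2/5)·R1: [0, 19/5, 31/5]
R4 ← R4 − (7/10)·R1: [0, -9/10, -41/10]
R5 ← R5 + (3/10)·R1: [0, 21/10, 29/10]
R3 ← R3 + (38/27)·R2: [0, 0, -110/27]
R4 ← R4 − (1/3)·R2: [0, 0, -5/3]
R5 ← R5 + (7/9)·R2: [0, 0, -25/9]
R4 ← R4 − (9/22)·R3: [0, 0, 0]
R5 ← R5 − (15/22)·R3: [0, 0, 0]
3 nonzero rows, so rank(C) = 3.
C has 3 columns; by rank–nullity, nullity = 3 − 3 = 0.

0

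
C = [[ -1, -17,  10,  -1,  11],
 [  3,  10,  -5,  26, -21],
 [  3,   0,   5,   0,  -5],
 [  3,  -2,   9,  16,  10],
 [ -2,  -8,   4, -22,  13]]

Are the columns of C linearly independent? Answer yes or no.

Row reduce C to echelon form.
R2 ← R2 + (3)·R1: [0, -41, 25, 23, 12]
R3 ← R3 + (3)·R1: [0, -51, 35, -3, 28]
R4 ← R4 + (3)·R1: [0, -53, 39, 13, 43]
R5 ← R5 − (2)·R1: [0, 26, -16, -20, -9]
R3 ← R3 − (51/41)·R2: [0, 0, 160/41, -1296/41, 536/41]
R4 ← R4 − (53/41)·R2: [0, 0, 274/41, -686/41, 1127/41]
R5 ← R5 + (26/41)·R2: [0, 0, -6/41, -222/41, -57/41]
R4 ← R4 − (137/80)·R3: [0, 0, 0, 187/5, 51/10]
R5 ← R5 + (3/80)·R3: [0, 0, 0, -33/5, -9/10]
R5 ← R5 + (3/17)·R4: [0, 0, 0, 0, 0]
4 pivots among 5 columns.
Only 4 < 5 pivot columns, so the columns are linearly dependent.

no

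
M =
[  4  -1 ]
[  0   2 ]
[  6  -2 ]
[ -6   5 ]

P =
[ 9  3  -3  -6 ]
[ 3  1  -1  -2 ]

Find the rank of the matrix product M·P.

1

First compute MP:
[[ 33,  11, -11, -22],
 [  6,   2,  -2,  -4],
 [ 48,  16, -16, -32],
 [-39, -13,  13,  26]]
Now row reduce the product.
R2 ← R2 − (2/11)·R1: [0, 0, 0, 0]
R3 ← R3 − (16/11)·R1: [0, 0, 0, 0]
R4 ← R4 + (13/11)·R1: [0, 0, 0, 0]
1 nonzero row, so rank(MP) = 1.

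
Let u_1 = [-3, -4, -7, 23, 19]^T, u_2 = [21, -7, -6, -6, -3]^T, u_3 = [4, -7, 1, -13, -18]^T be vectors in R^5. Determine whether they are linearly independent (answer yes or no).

yes

Form the matrix with these vectors as rows and row reduce.
R2 ← R2 + (7)·R1: [0, -35, -55, 155, 130]
R3 ← R3 + (4/3)·R1: [0, -37/3, -25/3, 53/3, 22/3]
R3 ← R3 − (37/105)·R2: [0, 0, 232/21, -776/21, -808/21]
3 nonzero rows, so the 3 vectors span a space of dimension 3.
Since 3 = 3, the vectors are linearly independent.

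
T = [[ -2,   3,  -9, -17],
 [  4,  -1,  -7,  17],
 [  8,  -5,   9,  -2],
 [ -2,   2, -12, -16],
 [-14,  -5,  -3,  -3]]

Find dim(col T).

4

Row reduce to echelon form.
R2 ← R2 + (2)·R1: [0, 5, -25, -17]
R3 ← R3 + (4)·R1: [0, 7, -27, -70]
R4 ← R4 − R1: [0, -1, -3, 1]
R5 ← R5 − (7)·R1: [0, -26, 60, 116]
R3 ← R3 − (7/5)·R2: [0, 0, 8, -231/5]
R4 ← R4 + (1/5)·R2: [0, 0, -8, -12/5]
R5 ← R5 + (26/5)·R2: [0, 0, -70, 138/5]
R4 ← R4 + R3: [0, 0, 0, -243/5]
R5 ← R5 + (35/4)·R3: [0, 0, 0, -7533/20]
R5 ← R5 − (31/4)·R4: [0, 0, 0, 0]
Echelon form has 4 nonzero rows, so rank(T) = 4.
The column space has dimension equal to the rank: 4.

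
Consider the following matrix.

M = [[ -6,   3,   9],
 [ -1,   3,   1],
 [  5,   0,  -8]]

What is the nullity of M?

1

Row reduce to echelon form.
R2 ← R2 − (1/6)·R1: [0, 5/2, -1/2]
R3 ← R3 + (5/6)·R1: [0, 5/2, -1/2]
R3 ← R3 − R2: [0, 0, 0]
2 nonzero rows, so rank(M) = 2.
M has 3 columns; by rank–nullity, nullity = 3 − 2 = 1.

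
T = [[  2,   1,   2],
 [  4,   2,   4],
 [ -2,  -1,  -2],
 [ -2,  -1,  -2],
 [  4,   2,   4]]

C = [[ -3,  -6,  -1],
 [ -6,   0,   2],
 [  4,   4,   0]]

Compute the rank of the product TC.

1

First compute TC:
[[ -4,  -4,   0],
 [ -8,  -8,   0],
 [  4,   4,   0],
 [  4,   4,   0],
 [ -8,  -8,   0]]
Now row reduce the product.
R2 ← R2 − (2)·R1: [0, 0, 0]
R3 ← R3 + R1: [0, 0, 0]
R4 ← R4 + R1: [0, 0, 0]
R5 ← R5 − (2)·R1: [0, 0, 0]
1 nonzero row, so rank(TC) = 1.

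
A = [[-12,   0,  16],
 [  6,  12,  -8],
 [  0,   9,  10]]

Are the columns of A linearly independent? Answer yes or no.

Row reduce A to echelon form.
R2 ← R2 + (1/2)·R1: [0, 12, 0]
R3 ← R3 − (3/4)·R2: [0, 0, 10]
3 pivots among 3 columns.
Every column is a pivot column, so the columns are linearly independent.

yes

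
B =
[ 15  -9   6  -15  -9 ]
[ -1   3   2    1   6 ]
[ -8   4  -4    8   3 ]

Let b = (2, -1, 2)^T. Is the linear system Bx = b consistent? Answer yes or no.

no

Row reduce the augmented matrix [B | b].
R2 ← R2 + (1/15)·R1: [0, 12/5, 12/5, 0, 27/5, -13/15]
R3 ← R3 + (8/15)·R1: [0, -4/5, -4/5, 0, -9/5, 46/15]
R3 ← R3 + (1/3)·R2: [0, 0, 0, 0, 0, 25/9]
The echelon form has 3 nonzero rows; the last pivot sits in the augmented column, so rank(B) = 2 but rank([B|b]) = 3.
Since the ranks differ, the system is inconsistent.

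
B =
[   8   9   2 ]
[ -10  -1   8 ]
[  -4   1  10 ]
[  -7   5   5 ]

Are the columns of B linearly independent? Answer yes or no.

yes

Row reduce B to echelon form.
R2 ← R2 + (5/4)·R1: [0, 41/4, 21/2]
R3 ← R3 + (1/2)·R1: [0, 11/2, 11]
R4 ← R4 + (7/8)·R1: [0, 103/8, 27/4]
R3 ← R3 − (22/41)·R2: [0, 0, 220/41]
R4 ← R4 − (103/82)·R2: [0, 0, -264/41]
R4 ← R4 + (6/5)·R3: [0, 0, 0]
3 pivots among 3 columns.
Every column is a pivot column, so the columns are linearly independent.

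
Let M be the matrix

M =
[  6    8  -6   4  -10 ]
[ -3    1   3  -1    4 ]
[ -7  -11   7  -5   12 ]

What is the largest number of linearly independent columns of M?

2

Row reduce to echelon form.
R2 ← R2 + (1/2)·R1: [0, 5, 0, 1, -1]
R3 ← R3 + (7/6)·R1: [0, -5/3, 0, -1/3, 1/3]
R3 ← R3 + (1/3)·R2: [0, 0, 0, 0, 0]
Echelon form has 2 nonzero rows, so rank(M) = 2.
The rank gives the maximum number of linearly independent columns: 2.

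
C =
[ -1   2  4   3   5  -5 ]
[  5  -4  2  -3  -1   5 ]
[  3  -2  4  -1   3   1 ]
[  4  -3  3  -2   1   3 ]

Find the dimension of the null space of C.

Row reduce to echelon form.
R2 ← R2 + (5)·R1: [0, 6, 22, 12, 24, -20]
R3 ← R3 + (3)·R1: [0, 4, 16, 8, 18, -14]
R4 ← R4 + (4)·R1: [0, 5, 19, 10, 21, -17]
R3 ← R3 − (2/3)·R2: [0, 0, 4/3, 0, 2, -2/3]
R4 ← R4 − (5/6)·R2: [0, 0, 2/3, 0, 1, -1/3]
R4 ← R4 − (1/2)·R3: [0, 0, 0, 0, 0, 0]
3 nonzero rows, so rank(C) = 3.
C has 6 columns; by rank–nullity, nullity = 6 − 3 = 3.

3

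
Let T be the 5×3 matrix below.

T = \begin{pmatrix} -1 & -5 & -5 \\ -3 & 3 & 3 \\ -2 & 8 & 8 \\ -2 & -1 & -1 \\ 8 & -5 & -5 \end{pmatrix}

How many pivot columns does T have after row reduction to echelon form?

Row reduce to echelon form.
R2 ← R2 − (3)·R1: [0, 18, 18]
R3 ← R3 − (2)·R1: [0, 18, 18]
R4 ← R4 − (2)·R1: [0, 9, 9]
R5 ← R5 + (8)·R1: [0, -45, -45]
R3 ← R3 − R2: [0, 0, 0]
R4 ← R4 − (1/2)·R2: [0, 0, 0]
R5 ← R5 + (5/2)·R2: [0, 0, 0]
Echelon form has 2 nonzero rows, so rank(T) = 2.
Each nonzero row contributes one pivot column: 2 pivot columns.

2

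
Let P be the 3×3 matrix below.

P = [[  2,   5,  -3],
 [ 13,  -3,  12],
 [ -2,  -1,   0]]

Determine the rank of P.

3

Row reduce to echelon form.
R2 ← R2 − (13/2)·R1: [0, -71/2, 63/2]
R3 ← R3 + R1: [0, 4, -3]
R3 ← R3 + (8/71)·R2: [0, 0, 39/71]
Echelon form has 3 nonzero rows, so rank(P) = 3.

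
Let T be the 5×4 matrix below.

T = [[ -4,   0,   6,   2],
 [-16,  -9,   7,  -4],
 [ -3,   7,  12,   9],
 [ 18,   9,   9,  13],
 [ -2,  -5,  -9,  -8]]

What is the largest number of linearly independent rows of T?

Row reduce to echelon form.
R2 ← R2 − (4)·R1: [0, -9, -17, -12]
R3 ← R3 − (3/4)·R1: [0, 7, 15/2, 15/2]
R4 ← R4 + (9/2)·R1: [0, 9, 36, 22]
R5 ← R5 − (1/2)·R1: [0, -5, -12, -9]
R3 ← R3 + (7/9)·R2: [0, 0, -103/18, -11/6]
R4 ← R4 + R2: [0, 0, 19, 10]
R5 ← R5 − (5/9)·R2: [0, 0, -23/9, -7/3]
R4 ← R4 + (342/103)·R3: [0, 0, 0, 403/103]
R5 ← R5 − (46/103)·R3: [0, 0, 0, -156/103]
R5 ← R5 + (12/31)·R4: [0, 0, 0, 0]
Echelon form has 4 nonzero rows, so rank(T) = 4.
The rank gives the maximum number of linearly independent rows: 4.

4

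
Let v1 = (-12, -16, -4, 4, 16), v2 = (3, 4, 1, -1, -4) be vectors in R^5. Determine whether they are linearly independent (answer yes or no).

Form the matrix with these vectors as rows and row reduce.
R2 ← R2 + (1/4)·R1: [0, 0, 0, 0, 0]
1 nonzero row, so the 2 vectors span a space of dimension 1.
Since 1 < 2, the vectors are linearly dependent.

no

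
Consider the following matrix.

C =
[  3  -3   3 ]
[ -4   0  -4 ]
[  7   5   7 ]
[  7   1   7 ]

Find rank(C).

Row reduce to echelon form.
R2 ← R2 + (4/3)·R1: [0, -4, 0]
R3 ← R3 − (7/3)·R1: [0, 12, 0]
R4 ← R4 − (7/3)·R1: [0, 8, 0]
R3 ← R3 + (3)·R2: [0, 0, 0]
R4 ← R4 + (2)·R2: [0, 0, 0]
Echelon form has 2 nonzero rows, so rank(C) = 2.

2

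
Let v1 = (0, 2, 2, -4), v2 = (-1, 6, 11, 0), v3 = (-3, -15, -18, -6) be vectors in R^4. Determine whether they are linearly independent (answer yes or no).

Form the matrix with these vectors as rows and row reduce.
Swap R1 ↔ R2
R3 ← R3 − (3)·R1: [0, -33, -51, -6]
R3 ← R3 + (33/2)·R2: [0, 0, -18, -72]
3 nonzero rows, so the 3 vectors span a space of dimension 3.
Since 3 = 3, the vectors are linearly independent.

yes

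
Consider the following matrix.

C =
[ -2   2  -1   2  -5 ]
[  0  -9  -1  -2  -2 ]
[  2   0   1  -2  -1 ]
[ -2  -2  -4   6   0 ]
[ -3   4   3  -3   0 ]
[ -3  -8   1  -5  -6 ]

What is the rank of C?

Row reduce to echelon form.
R3 ← R3 + R1: [0, 2, 0, 0, -6]
R4 ← R4 − R1: [0, -4, -3, 4, 5]
R5 ← R5 − (3/2)·R1: [0, 1, 9/2, -6, 15/2]
R6 ← R6 − (3/2)·R1: [0, -11, 5/2, -8, 3/2]
R3 ← R3 + (2/9)·R2: [0, 0, -2/9, -4/9, -58/9]
R4 ← R4 − (4/9)·R2: [0, 0, -23/9, 44/9, 53/9]
R5 ← R5 + (1/9)·R2: [0, 0, 79/18, -56/9, 131/18]
R6 ← R6 − (11/9)·R2: [0, 0, 67/18, -50/9, 71/18]
R4 ← R4 − (23/2)·R3: [0, 0, 0, 10, 80]
R5 ← R5 + (79/4)·R3: [0, 0, 0, -15, -120]
R6 ← R6 + (67/4)·R3: [0, 0, 0, -13, -104]
R5 ← R5 + (3/2)·R4: [0, 0, 0, 0, 0]
R6 ← R6 + (13/10)·R4: [0, 0, 0, 0, 0]
Echelon form has 4 nonzero rows, so rank(C) = 4.

4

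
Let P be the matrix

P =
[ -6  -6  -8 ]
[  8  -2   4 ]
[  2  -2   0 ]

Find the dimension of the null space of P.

1

Row reduce to echelon form.
R2 ← R2 + (4/3)·R1: [0, -10, -20/3]
R3 ← R3 + (1/3)·R1: [0, -4, -8/3]
R3 ← R3 − (2/5)·R2: [0, 0, 0]
2 nonzero rows, so rank(P) = 2.
P has 3 columns; by rank–nullity, nullity = 3 − 2 = 1.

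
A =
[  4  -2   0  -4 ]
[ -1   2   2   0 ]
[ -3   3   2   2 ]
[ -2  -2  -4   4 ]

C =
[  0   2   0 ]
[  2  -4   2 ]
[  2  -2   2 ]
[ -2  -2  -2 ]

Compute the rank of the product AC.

2

First compute AC:
[[  4,  24,   4],
 [  8, -14,   8],
 [  6, -26,   6],
 [-20,   4, -20]]
Now row reduce the product.
R2 ← R2 − (2)·R1: [0, -62, 0]
R3 ← R3 − (3/2)·R1: [0, -62, 0]
R4 ← R4 + (5)·R1: [0, 124, 0]
R3 ← R3 − R2: [0, 0, 0]
R4 ← R4 + (2)·R2: [0, 0, 0]
2 nonzero rows, so rank(AC) = 2.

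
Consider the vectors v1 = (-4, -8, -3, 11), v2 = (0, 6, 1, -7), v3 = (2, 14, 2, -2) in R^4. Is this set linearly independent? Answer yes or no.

yes

Form the matrix with these vectors as rows and row reduce.
R3 ← R3 + (1/2)·R1: [0, 10, 1/2, 7/2]
R3 ← R3 − (5/3)·R2: [0, 0, -7/6, 91/6]
3 nonzero rows, so the 3 vectors span a space of dimension 3.
Since 3 = 3, the vectors are linearly independent.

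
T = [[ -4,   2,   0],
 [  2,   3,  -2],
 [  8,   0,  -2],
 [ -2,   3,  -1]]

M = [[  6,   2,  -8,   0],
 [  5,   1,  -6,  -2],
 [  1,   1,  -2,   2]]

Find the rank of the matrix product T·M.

First compute TM:
[[-14,  -6,  20,  -4],
 [ 25,   5, -30, -10],
 [ 46,  14, -60,  -4],
 [  2,  -2,   0,  -8]]
Now row reduce the product.
R2 ← R2 + (25/14)·R1: [0, -40/7, 40/7, -120/7]
R3 ← R3 + (23/7)·R1: [0, -40/7, 40/7, -120/7]
R4 ← R4 + (1/7)·R1: [0, -20/7, 20/7, -60/7]
R3 ← R3 − R2: [0, 0, 0, 0]
R4 ← R4 − (1/2)·R2: [0, 0, 0, 0]
2 nonzero rows, so rank(TM) = 2.

2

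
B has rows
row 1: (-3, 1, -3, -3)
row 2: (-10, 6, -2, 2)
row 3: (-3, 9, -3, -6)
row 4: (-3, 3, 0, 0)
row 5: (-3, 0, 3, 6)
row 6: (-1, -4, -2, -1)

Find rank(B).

Row reduce to echelon form.
R2 ← R2 − (10/3)·R1: [0, 8/3, 8, 12]
R3 ← R3 − R1: [0, 8, 0, -3]
R4 ← R4 − R1: [0, 2, 3, 3]
R5 ← R5 − R1: [0, -1, 6, 9]
R6 ← R6 − (1/3)·R1: [0, -13/3, -1, 0]
R3 ← R3 − (3)·R2: [0, 0, -24, -39]
R4 ← R4 − (3/4)·R2: [0, 0, -3, -6]
R5 ← R5 + (3/8)·R2: [0, 0, 9, 27/2]
R6 ← R6 + (13/8)·R2: [0, 0, 12, 39/2]
R4 ← R4 − (1/8)·R3: [0, 0, 0, -9/8]
R5 ← R5 + (3/8)·R3: [0, 0, 0, -9/8]
R6 ← R6 + (1/2)·R3: [0, 0, 0, 0]
R5 ← R5 − R4: [0, 0, 0, 0]
Echelon form has 4 nonzero rows, so rank(B) = 4.

4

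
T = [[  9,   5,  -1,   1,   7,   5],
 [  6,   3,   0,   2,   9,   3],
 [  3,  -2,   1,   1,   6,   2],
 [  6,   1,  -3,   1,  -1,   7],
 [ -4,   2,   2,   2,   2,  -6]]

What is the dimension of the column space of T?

5

Row reduce to echelon form.
R2 ← R2 − (2/3)·R1: [0, -1/3, 2/3, 4/3, 13/3, -1/3]
R3 ← R3 − (1/3)·R1: [0, -11/3, 4/3, 2/3, 11/3, 1/3]
R4 ← R4 − (2/3)·R1: [0, -7/3, -7/3, 1/3, -17/3, 11/3]
R5 ← R5 + (4/9)·R1: [0, 38/9, 14/9, 22/9, 46/9, -34/9]
R3 ← R3 − (11)·R2: [0, 0, -6, -14, -44, 4]
R4 ← R4 − (7)·R2: [0, 0, -7, -9, -36, 6]
R5 ← R5 + (38/3)·R2: [0, 0, 10, 58/3, 60, -8]
R4 ← R4 − (7/6)·R3: [0, 0, 0, 22/3, 46/3, 4/3]
R5 ← R5 + (5/3)·R3: [0, 0, 0, -4, -40/3, -4/3]
R5 ← R5 + (6/11)·R4: [0, 0, 0, 0, -164/33, -20/33]
Echelon form has 5 nonzero rows, so rank(T) = 5.
The column space has dimension equal to the rank: 5.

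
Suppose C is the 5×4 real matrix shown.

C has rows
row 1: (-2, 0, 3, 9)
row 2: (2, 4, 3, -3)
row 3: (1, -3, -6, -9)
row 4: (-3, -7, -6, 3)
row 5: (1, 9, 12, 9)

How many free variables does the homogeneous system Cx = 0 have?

2

Row reduce to echelon form.
R2 ← R2 + R1: [0, 4, 6, 6]
R3 ← R3 + (1/2)·R1: [0, -3, -9/2, -9/2]
R4 ← R4 − (3/2)·R1: [0, -7, -21/2, -21/2]
R5 ← R5 + (1/2)·R1: [0, 9, 27/2, 27/2]
R3 ← R3 + (3/4)·R2: [0, 0, 0, 0]
R4 ← R4 + (7/4)·R2: [0, 0, 0, 0]
R5 ← R5 − (9/4)·R2: [0, 0, 0, 0]
2 nonzero rows, so rank(C) = 2.
C has 4 columns; by rank–nullity, nullity = 4 − 2 = 2.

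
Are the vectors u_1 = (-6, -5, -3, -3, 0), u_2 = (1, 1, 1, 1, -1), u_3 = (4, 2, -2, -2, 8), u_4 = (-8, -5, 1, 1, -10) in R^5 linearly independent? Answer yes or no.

Form the matrix with these vectors as rows and row reduce.
R2 ← R2 + (1/6)·R1: [0, 1/6, 1/2, 1/2, -1]
R3 ← R3 + (2/3)·R1: [0, -4/3, -4, -4, 8]
R4 ← R4 − (4/3)·R1: [0, 5/3, 5, 5, -10]
R3 ← R3 + (8)·R2: [0, 0, 0, 0, 0]
R4 ← R4 − (10)·R2: [0, 0, 0, 0, 0]
2 nonzero rows, so the 4 vectors span a space of dimension 2.
Since 2 < 4, the vectors are linearly dependent.

no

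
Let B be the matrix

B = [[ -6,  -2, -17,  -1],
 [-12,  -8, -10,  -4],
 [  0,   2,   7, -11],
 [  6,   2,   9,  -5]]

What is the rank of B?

4

Row reduce to echelon form.
R2 ← R2 − (2)·R1: [0, -4, 24, -2]
R4 ← R4 + R1: [0, 0, -8, -6]
R3 ← R3 + (1/2)·R2: [0, 0, 19, -12]
R4 ← R4 + (8/19)·R3: [0, 0, 0, -210/19]
Echelon form has 4 nonzero rows, so rank(B) = 4.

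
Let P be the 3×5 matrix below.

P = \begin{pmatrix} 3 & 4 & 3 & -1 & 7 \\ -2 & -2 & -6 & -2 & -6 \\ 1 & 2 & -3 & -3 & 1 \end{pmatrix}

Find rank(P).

2

Row reduce to echelon form.
R2 ← R2 + (2/3)·R1: [0, 2/3, -4, -8/3, -4/3]
R3 ← R3 − (1/3)·R1: [0, 2/3, -4, -8/3, -4/3]
R3 ← R3 − R2: [0, 0, 0, 0, 0]
Echelon form has 2 nonzero rows, so rank(P) = 2.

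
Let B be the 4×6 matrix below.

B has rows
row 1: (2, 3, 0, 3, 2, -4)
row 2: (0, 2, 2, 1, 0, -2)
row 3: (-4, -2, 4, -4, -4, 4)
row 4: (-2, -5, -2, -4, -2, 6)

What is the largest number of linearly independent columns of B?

Row reduce to echelon form.
R3 ← R3 + (2)·R1: [0, 4, 4, 2, 0, -4]
R4 ← R4 + R1: [0, -2, -2, -1, 0, 2]
R3 ← R3 − (2)·R2: [0, 0, 0, 0, 0, 0]
R4 ← R4 + R2: [0, 0, 0, 0, 0, 0]
Echelon form has 2 nonzero rows, so rank(B) = 2.
The rank gives the maximum number of linearly independent columns: 2.

2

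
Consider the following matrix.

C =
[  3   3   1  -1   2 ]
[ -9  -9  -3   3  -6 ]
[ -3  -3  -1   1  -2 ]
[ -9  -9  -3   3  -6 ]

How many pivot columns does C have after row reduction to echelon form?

Row reduce to echelon form.
R2 ← R2 + (3)·R1: [0, 0, 0, 0, 0]
R3 ← R3 + R1: [0, 0, 0, 0, 0]
R4 ← R4 + (3)·R1: [0, 0, 0, 0, 0]
Echelon form has 1 nonzero row, so rank(C) = 1.
Each nonzero row contributes one pivot column: 1 pivot columns.

1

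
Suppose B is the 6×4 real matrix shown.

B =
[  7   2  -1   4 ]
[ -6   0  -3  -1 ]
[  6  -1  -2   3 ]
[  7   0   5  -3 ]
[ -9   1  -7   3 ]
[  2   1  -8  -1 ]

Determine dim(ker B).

0

Row reduce to echelon form.
R2 ← R2 + (6/7)·R1: [0, 12/7, -27/7, 17/7]
R3 ← R3 − (6/7)·R1: [0, -19/7, -8/7, -3/7]
R4 ← R4 − R1: [0, -2, 6, -7]
R5 ← R5 + (9/7)·R1: [0, 25/7, -58/7, 57/7]
R6 ← R6 − (2/7)·R1: [0, 3/7, -54/7, -15/7]
R3 ← R3 + (19/12)·R2: [0, 0, -29/4, 41/12]
R4 ← R4 + (7/6)·R2: [0, 0, 3/2, -25/6]
R5 ← R5 − (25/12)·R2: [0, 0, -1/4, 37/12]
R6 ← R6 − (1/4)·R2: [0, 0, -27/4, -11/4]
R4 ← R4 + (6/29)·R3: [0, 0, 0, -301/87]
R5 ← R5 − (1/29)·R3: [0, 0, 0, 86/29]
R6 ← R6 − (27/29)·R3: [0, 0, 0, -172/29]
R5 ← R5 + (6/7)·R4: [0, 0, 0, 0]
R6 ← R6 − (12/7)·R4: [0, 0, 0, 0]
4 nonzero rows, so rank(B) = 4.
B has 4 columns; by rank–nullity, nullity = 4 − 4 = 0.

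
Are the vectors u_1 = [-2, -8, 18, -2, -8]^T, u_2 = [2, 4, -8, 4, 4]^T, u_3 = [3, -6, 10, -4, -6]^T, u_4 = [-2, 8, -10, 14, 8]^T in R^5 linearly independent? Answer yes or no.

Form the matrix with these vectors as rows and row reduce.
R2 ← R2 + R1: [0, -4, 10, 2, -4]
R3 ← R3 + (3/2)·R1: [0, -18, 37, -7, -18]
R4 ← R4 − R1: [0, 16, -28, 16, 16]
R3 ← R3 − (9/2)·R2: [0, 0, -8, -16, 0]
R4 ← R4 + (4)·R2: [0, 0, 12, 24, 0]
R4 ← R4 + (3/2)·R3: [0, 0, 0, 0, 0]
3 nonzero rows, so the 4 vectors span a space of dimension 3.
Since 3 < 4, the vectors are linearly dependent.

no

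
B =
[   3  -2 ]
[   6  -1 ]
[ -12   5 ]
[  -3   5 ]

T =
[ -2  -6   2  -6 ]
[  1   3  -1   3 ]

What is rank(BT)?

1

First compute BT:
[[ -8, -24,   8, -24],
 [-13, -39,  13, -39],
 [ 29,  87, -29,  87],
 [ 11,  33, -11,  33]]
Now row reduce the product.
R2 ← R2 − (13/8)·R1: [0, 0, 0, 0]
R3 ← R3 + (29/8)·R1: [0, 0, 0, 0]
R4 ← R4 + (11/8)·R1: [0, 0, 0, 0]
1 nonzero row, so rank(BT) = 1.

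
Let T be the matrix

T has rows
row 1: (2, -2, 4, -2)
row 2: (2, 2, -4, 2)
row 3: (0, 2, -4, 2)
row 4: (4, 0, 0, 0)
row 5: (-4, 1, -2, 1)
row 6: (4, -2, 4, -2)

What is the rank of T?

2

Row reduce to echelon form.
R2 ← R2 − R1: [0, 4, -8, 4]
R4 ← R4 − (2)·R1: [0, 4, -8, 4]
R5 ← R5 + (2)·R1: [0, -3, 6, -3]
R6 ← R6 − (2)·R1: [0, 2, -4, 2]
R3 ← R3 − (1/2)·R2: [0, 0, 0, 0]
R4 ← R4 − R2: [0, 0, 0, 0]
R5 ← R5 + (3/4)·R2: [0, 0, 0, 0]
R6 ← R6 − (1/2)·R2: [0, 0, 0, 0]
Echelon form has 2 nonzero rows, so rank(T) = 2.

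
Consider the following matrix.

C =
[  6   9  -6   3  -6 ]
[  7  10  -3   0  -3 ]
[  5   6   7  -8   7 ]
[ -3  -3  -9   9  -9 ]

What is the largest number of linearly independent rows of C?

2

Row reduce to echelon form.
R2 ← R2 − (7/6)·R1: [0, -1/2, 4, -7/2, 4]
R3 ← R3 − (5/6)·R1: [0, -3/2, 12, -21/2, 12]
R4 ← R4 + (1/2)·R1: [0, 3/2, -12, 21/2, -12]
R3 ← R3 − (3)·R2: [0, 0, 0, 0, 0]
R4 ← R4 + (3)·R2: [0, 0, 0, 0, 0]
Echelon form has 2 nonzero rows, so rank(C) = 2.
The rank gives the maximum number of linearly independent rows: 2.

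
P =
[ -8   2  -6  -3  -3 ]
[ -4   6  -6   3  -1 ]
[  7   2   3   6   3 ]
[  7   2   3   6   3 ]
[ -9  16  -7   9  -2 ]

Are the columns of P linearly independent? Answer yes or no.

Row reduce P to echelon form.
R2 ← R2 − (1/2)·R1: [0, 5, -3, 9/2, 1/2]
R3 ← R3 + (7/8)·R1: [0, 15/4, -9/4, 27/8, 3/8]
R4 ← R4 + (7/8)·R1: [0, 15/4, -9/4, 27/8, 3/8]
R5 ← R5 − (9/8)·R1: [0, 55/4, -1/4, 99/8, 11/8]
R3 ← R3 − (3/4)·R2: [0, 0, 0, 0, 0]
R4 ← R4 − (3/4)·R2: [0, 0, 0, 0, 0]
R5 ← R5 − (11/4)·R2: [0, 0, 8, 0, 0]
Swap R3 ↔ R5
3 pivots among 5 columns.
Only 3 < 5 pivot columns, so the columns are linearly dependent.

no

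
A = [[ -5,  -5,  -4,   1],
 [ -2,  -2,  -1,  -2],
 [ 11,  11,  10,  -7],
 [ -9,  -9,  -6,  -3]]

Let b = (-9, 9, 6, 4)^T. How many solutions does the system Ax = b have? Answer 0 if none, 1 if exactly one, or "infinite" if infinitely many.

0

Row reduce the augmented matrix [A | b].
R2 ← R2 − (2/5)·R1: [0, 0, 3/5, -12/5, 63/5]
R3 ← R3 + (11/5)·R1: [0, 0, 6/5, -24/5, -69/5]
R4 ← R4 − (9/5)·R1: [0, 0, 6/5, -24/5, 101/5]
R3 ← R3 − (2)·R2: [0, 0, 0, 0, -39]
R4 ← R4 − (2)·R2: [0, 0, 0, 0, -5]
R4 ← R4 − (5/39)·R3: [0, 0, 0, 0, 0]
The echelon form has 3 nonzero rows; the last pivot sits in the augmented column, so rank(A) = 2 but rank([A|b]) = 3.
Since the ranks differ, the system is inconsistent.
It has no solutions.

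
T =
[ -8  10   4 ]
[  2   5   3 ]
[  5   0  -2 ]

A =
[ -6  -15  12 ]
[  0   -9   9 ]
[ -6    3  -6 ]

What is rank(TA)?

First compute TA:
[[ 24,  42, -30],
 [-30, -66,  51],
 [-18, -81,  72]]
Now row reduce the product.
R2 ← R2 + (5/4)·R1: [0, -27/2, 27/2]
R3 ← R3 + (3/4)·R1: [0, -99/2, 99/2]
R3 ← R3 − (11/3)·R2: [0, 0, 0]
2 nonzero rows, so rank(TA) = 2.

2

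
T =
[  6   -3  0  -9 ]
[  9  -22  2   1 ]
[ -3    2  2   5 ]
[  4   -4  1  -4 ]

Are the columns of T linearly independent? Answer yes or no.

no

Row reduce T to echelon form.
R2 ← R2 − (3/2)·R1: [0, -35/2, 2, 29/2]
R3 ← R3 + (1/2)·R1: [0, 1/2, 2, 1/2]
R4 ← R4 − (2/3)·R1: [0, -2, 1, 2]
R3 ← R3 + (1/35)·R2: [0, 0, 72/35, 32/35]
R4 ← R4 − (4/35)·R2: [0, 0, 27/35, 12/35]
R4 ← R4 − (3/8)·R3: [0, 0, 0, 0]
3 pivots among 4 columns.
Only 3 < 4 pivot columns, so the columns are linearly dependent.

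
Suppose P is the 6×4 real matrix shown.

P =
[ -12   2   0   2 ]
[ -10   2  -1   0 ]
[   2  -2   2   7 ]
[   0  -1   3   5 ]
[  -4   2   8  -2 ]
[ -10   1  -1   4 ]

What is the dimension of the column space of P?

3

Row reduce to echelon form.
R2 ← R2 − (5/6)·R1: [0, 1/3, -1, -5/3]
R3 ← R3 + (1/6)·R1: [0, -5/3, 2, 22/3]
R5 ← R5 − (1/3)·R1: [0, 4/3, 8, -8/3]
R6 ← R6 − (5/6)·R1: [0, -2/3, -1, 7/3]
R3 ← R3 + (5)·R2: [0, 0, -3, -1]
R4 ← R4 + (3)·R2: [0, 0, 0, 0]
R5 ← R5 − (4)·R2: [0, 0, 12, 4]
R6 ← R6 + (2)·R2: [0, 0, -3, -1]
R5 ← R5 + (4)·R3: [0, 0, 0, 0]
R6 ← R6 − R3: [0, 0, 0, 0]
Echelon form has 3 nonzero rows, so rank(P) = 3.
The column space has dimension equal to the rank: 3.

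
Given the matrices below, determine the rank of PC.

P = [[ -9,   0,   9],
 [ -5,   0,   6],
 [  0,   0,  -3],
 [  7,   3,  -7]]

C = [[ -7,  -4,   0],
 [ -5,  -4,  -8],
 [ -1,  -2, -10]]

First compute PC:
[[ 54,  18, -90],
 [ 29,   8, -60],
 [  3,   6,  30],
 [-57, -26,  46]]
Now row reduce the product.
R2 ← R2 − (29/54)·R1: [0, -5/3, -35/3]
R3 ← R3 − (1/18)·R1: [0, 5, 35]
R4 ← R4 + (19/18)·R1: [0, -7, -49]
R3 ← R3 + (3)·R2: [0, 0, 0]
R4 ← R4 − (21/5)·R2: [0, 0, 0]
2 nonzero rows, so rank(PC) = 2.

2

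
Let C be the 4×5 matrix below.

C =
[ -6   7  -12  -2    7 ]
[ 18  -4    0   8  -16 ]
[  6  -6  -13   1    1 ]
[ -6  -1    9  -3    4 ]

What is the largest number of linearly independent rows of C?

Row reduce to echelon form.
R2 ← R2 + (3)·R1: [0, 17, -36, 2, 5]
R3 ← R3 + R1: [0, 1, -25, -1, 8]
R4 ← R4 − R1: [0, -8, 21, -1, -3]
R3 ← R3 − (1/17)·R2: [0, 0, -389/17, -19/17, 131/17]
R4 ← R4 + (8/17)·R2: [0, 0, 69/17, -1/17, -11/17]
R4 ← R4 + (69/389)·R3: [0, 0, 0, -100/389, 280/389]
Echelon form has 4 nonzero rows, so rank(C) = 4.
The rank gives the maximum number of linearly independent rows: 4.

4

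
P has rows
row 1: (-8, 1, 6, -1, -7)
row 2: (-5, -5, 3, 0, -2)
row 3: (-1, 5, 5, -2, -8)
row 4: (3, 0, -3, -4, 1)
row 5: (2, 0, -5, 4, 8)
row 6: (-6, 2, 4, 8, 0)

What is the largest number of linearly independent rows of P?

4

Row reduce to echelon form.
R2 ← R2 − (5/8)·R1: [0, -45/8, -3/4, 5/8, 19/8]
R3 ← R3 − (1/8)·R1: [0, 39/8, 17/4, -15/8, -57/8]
R4 ← R4 + (3/8)·R1: [0, 3/8, -3/4, -35/8, -13/8]
R5 ← R5 + (1/4)·R1: [0, 1/4, -7/2, 15/4, 25/4]
R6 ← R6 − (3/4)·R1: [0, 5/4, -1/2, 35/4, 21/4]
R3 ← R3 + (13/15)·R2: [0, 0, 18/5, -4/3, -76/15]
R4 ← R4 + (1/15)·R2: [0, 0, -4/5, -13/3, -22/15]
R5 ← R5 + (2/45)·R2: [0, 0, -53/15, 34/9, 286/45]
R6 ← R6 + (2/9)·R2: [0, 0, -2/3, 80/9, 52/9]
R4 ← R4 + (2/9)·R3: [0, 0, 0, -125/27, -70/27]
R5 ← R5 + (53/54)·R3: [0, 0, 0, 200/81, 112/81]
R6 ← R6 + (5/27)·R3: [0, 0, 0, 700/81, 392/81]
R5 ← R5 + (8/15)·R4: [0, 0, 0, 0, 0]
R6 ← R6 + (28/15)·R4: [0, 0, 0, 0, 0]
Echelon form has 4 nonzero rows, so rank(P) = 4.
The rank gives the maximum number of linearly independent rows: 4.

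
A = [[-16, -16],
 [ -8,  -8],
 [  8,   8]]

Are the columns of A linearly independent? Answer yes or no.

Row reduce A to echelon form.
R2 ← R2 − (1/2)·R1: [0, 0]
R3 ← R3 + (1/2)·R1: [0, 0]
1 pivot among 2 columns.
Only 1 < 2 pivot columns, so the columns are linearly dependent.

no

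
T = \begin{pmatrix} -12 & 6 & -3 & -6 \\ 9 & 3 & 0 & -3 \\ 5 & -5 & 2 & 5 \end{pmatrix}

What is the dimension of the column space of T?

2

Row reduce to echelon form.
R2 ← R2 + (3/4)·R1: [0, 15/2, -9/4, -15/2]
R3 ← R3 + (5/12)·R1: [0, -5/2, 3/4, 5/2]
R3 ← R3 + (1/3)·R2: [0, 0, 0, 0]
Echelon form has 2 nonzero rows, so rank(T) = 2.
The column space has dimension equal to the rank: 2.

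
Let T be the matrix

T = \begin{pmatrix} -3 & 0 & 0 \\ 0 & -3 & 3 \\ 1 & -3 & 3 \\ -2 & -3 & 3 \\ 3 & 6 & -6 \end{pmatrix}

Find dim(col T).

2

Row reduce to echelon form.
R3 ← R3 + (1/3)·R1: [0, -3, 3]
R4 ← R4 − (2/3)·R1: [0, -3, 3]
R5 ← R5 + R1: [0, 6, -6]
R3 ← R3 − R2: [0, 0, 0]
R4 ← R4 − R2: [0, 0, 0]
R5 ← R5 + (2)·R2: [0, 0, 0]
Echelon form has 2 nonzero rows, so rank(T) = 2.
The column space has dimension equal to the rank: 2.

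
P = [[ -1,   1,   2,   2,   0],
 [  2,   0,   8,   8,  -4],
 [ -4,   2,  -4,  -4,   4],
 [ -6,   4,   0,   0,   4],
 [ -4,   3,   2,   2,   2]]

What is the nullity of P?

3

Row reduce to echelon form.
R2 ← R2 + (2)·R1: [0, 2, 12, 12, -4]
R3 ← R3 − (4)·R1: [0, -2, -12, -12, 4]
R4 ← R4 − (6)·R1: [0, -2, -12, -12, 4]
R5 ← R5 − (4)·R1: [0, -1, -6, -6, 2]
R3 ← R3 + R2: [0, 0, 0, 0, 0]
R4 ← R4 + R2: [0, 0, 0, 0, 0]
R5 ← R5 + (1/2)·R2: [0, 0, 0, 0, 0]
2 nonzero rows, so rank(P) = 2.
P has 5 columns; by rank–nullity, nullity = 5 − 2 = 3.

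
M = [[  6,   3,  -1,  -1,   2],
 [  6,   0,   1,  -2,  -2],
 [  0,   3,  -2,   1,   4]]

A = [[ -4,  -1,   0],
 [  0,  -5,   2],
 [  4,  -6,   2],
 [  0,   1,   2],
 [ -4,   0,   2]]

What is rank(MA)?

2

First compute MA:
[[-36, -16,   6],
 [-12, -14,  -6],
 [-24,  -2,  12]]
Now row reduce the product.
R2 ← R2 − (1/3)·R1: [0, -26/3, -8]
R3 ← R3 − (2/3)·R1: [0, 26/3, 8]
R3 ← R3 + R2: [0, 0, 0]
2 nonzero rows, so rank(MA) = 2.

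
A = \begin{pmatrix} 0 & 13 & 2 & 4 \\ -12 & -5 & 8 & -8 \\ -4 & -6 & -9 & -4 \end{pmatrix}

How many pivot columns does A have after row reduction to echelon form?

Row reduce to echelon form.
Swap R1 ↔ R2
R3 ← R3 − (1/3)·R1: [0, -13/3, -35/3, -4/3]
R3 ← R3 + (1/3)·R2: [0, 0, -11, 0]
Echelon form has 3 nonzero rows, so rank(A) = 3.
Each nonzero row contributes one pivot column: 3 pivot columns.

3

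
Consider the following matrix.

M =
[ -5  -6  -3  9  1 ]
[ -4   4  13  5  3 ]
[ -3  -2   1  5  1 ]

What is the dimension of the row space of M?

Row reduce to echelon form.
R2 ← R2 − (4/5)·R1: [0, 44/5, 77/5, -11/5, 11/5]
R3 ← R3 − (3/5)·R1: [0, 8/5, 14/5, -2/5, 2/5]
R3 ← R3 − (2/11)·R2: [0, 0, 0, 0, 0]
Echelon form has 2 nonzero rows, so rank(M) = 2.
The row space has dimension equal to the rank: 2.

2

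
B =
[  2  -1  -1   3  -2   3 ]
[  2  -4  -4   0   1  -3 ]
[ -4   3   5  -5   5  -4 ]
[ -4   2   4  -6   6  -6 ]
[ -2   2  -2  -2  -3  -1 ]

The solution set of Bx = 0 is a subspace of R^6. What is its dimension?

Row reduce to echelon form.
R2 ← R2 − R1: [0, -3, -3, -3, 3, -6]
R3 ← R3 + (2)·R1: [0, 1, 3, 1, 1, 2]
R4 ← R4 + (2)·R1: [0, 0, 2, 0, 2, 0]
R5 ← R5 + R1: [0, 1, -3, 1, -5, 2]
R3 ← R3 + (1/3)·R2: [0, 0, 2, 0, 2, 0]
R5 ← R5 + (1/3)·R2: [0, 0, -4, 0, -4, 0]
R4 ← R4 − R3: [0, 0, 0, 0, 0, 0]
R5 ← R5 + (2)·R3: [0, 0, 0, 0, 0, 0]
3 nonzero rows, so rank(B) = 3.
B has 6 columns; by rank–nullity, nullity = 6 − 3 = 3.

3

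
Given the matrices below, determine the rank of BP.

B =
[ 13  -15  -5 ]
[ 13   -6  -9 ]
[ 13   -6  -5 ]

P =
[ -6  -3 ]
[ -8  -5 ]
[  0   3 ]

2

First compute BP:
[[ 42,  21],
 [-30, -36],
 [-30, -24]]
Now row reduce the product.
R2 ← R2 + (5/7)·R1: [0, -21]
R3 ← R3 + (5/7)·R1: [0, -9]
R3 ← R3 − (3/7)·R2: [0, 0]
2 nonzero rows, so rank(BP) = 2.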